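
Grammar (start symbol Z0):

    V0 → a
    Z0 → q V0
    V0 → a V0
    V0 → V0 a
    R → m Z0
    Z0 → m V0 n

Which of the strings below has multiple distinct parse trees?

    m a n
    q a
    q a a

m a n: 1 tree
q a: 1 tree
q a a: 2 trees

q a a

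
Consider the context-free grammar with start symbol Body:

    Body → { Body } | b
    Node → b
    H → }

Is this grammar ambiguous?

Unambiguous

Only Body is reachable from Body; ignoring the rest: Each string is a nest of matched brackets around a single atom. An opening bracket forces the recursive rule; an atom forces the base rule.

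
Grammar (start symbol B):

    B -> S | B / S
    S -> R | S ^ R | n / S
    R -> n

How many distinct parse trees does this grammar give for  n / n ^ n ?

Parse trees for n / n ^ n:
  [B [S [S n / [S [R n]]] ^ [R n]]]
  [B [S n / [S [S [R n]] ^ [R n]]]]
  [B [B [S [R n]]] / [S [S [R n]] ^ [R n]]]

3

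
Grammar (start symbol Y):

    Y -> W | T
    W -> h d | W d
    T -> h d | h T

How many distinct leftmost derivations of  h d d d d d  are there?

Parse trees for h d d d d d:
  [Y [W [W [W [W [W h d] d] d] d] d]]

1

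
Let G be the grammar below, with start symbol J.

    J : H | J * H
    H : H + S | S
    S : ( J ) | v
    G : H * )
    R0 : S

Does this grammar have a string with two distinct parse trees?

Unambiguous

Only J, H, S are reachable from J; ignoring the rest: This is a standard precedence ladder (J over H over S), with each level left-recursive on its own operator ('*' at J, '+' at H). That structure is LR(1), hence unambiguous.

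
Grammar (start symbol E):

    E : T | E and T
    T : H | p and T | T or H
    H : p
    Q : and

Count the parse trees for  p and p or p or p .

Parse trees for p and p or p or p:
  [E [T p and [T [T [T [H p]] or [H p]] or [H p]]]]
  [E [T [T p and [T [T [H p]] or [H p]]] or [H p]]]
  [E [T [T [T p and [T [H p]]] or [H p]] or [H p]]]
  [E [E [T [H p]]] and [T [T [T [H p]] or [H p]] or [H p]]]

4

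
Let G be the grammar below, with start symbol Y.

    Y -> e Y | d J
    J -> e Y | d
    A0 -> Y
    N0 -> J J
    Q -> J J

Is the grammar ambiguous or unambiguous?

Unambiguous

(A0, N0, Q are unreachable from Y, so their rules don't affect L(Y).) The reachable rules are right-linear with at most one rule per (nonterminal, next-terminal) pair. Each input token forces the next rule, so parsing is deterministic.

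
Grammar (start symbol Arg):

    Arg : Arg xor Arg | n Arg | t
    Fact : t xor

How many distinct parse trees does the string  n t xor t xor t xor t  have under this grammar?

Parse trees for n t xor t xor t xor t (showing first 6 of 14):
  [Arg [Arg n [Arg t]] xor [Arg [Arg t] xor [Arg [Arg t] xor [Arg t]]]]
  [Arg [Arg n [Arg t]] xor [Arg [Arg [Arg t] xor [Arg t]] xor [Arg t]]]
  [Arg [Arg [Arg n [Arg t]] xor [Arg t]] xor [Arg [Arg t] xor [Arg t]]]
  [Arg [Arg n [Arg [Arg t] xor [Arg t]]] xor [Arg [Arg t] xor [Arg t]]]
  [Arg [Arg [Arg n [Arg t]] xor [Arg [Arg t] xor [Arg t]]] xor [Arg t]]
  [Arg [Arg [Arg [Arg n [Arg t]] xor [Arg t]] xor [Arg t]] xor [Arg t]]

14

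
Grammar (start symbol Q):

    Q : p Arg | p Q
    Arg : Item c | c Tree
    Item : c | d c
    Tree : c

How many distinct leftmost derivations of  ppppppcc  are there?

Parse trees for ppppppcc:
  [Q p [Q p [Q p [Q p [Q p [Q p [Arg [Item c] c]]]]]]]
  [Q p [Q p [Q p [Q p [Q p [Q p [Arg c [Tree c]]]]]]]]

2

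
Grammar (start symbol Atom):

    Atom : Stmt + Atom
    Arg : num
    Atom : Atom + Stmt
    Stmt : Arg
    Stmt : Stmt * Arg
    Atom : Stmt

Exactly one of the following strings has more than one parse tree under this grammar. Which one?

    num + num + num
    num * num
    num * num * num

num + num + num: 4 trees
num * num: 1 tree
num * num * num: 1 tree

num + num + num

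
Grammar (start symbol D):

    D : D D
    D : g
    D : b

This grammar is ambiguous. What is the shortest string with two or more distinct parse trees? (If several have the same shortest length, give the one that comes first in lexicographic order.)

length 1: no string has ≥2 trees
length 2: no string has ≥2 trees
length 3: b b b has 2 parse trees

Two derivations of b b b:
  D ⇒ D D ⇒ D D D ⇒ b D D ⇒ b b D ⇒ b b b
  D ⇒ D D ⇒ b D ⇒ b D D ⇒ b b D ⇒ b b b

b b b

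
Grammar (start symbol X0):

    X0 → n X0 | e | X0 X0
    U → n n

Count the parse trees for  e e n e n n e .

Parse trees for e e n e n n e:
  [X0 [X0 e] [X0 [X0 e] [X0 n [X0 [X0 e] [X0 n [X0 n [X0 e]]]]]]]
  [X0 [X0 e] [X0 [X0 e] [X0 [X0 n [X0 e]] [X0 n [X0 n [X0 e]]]]]]
  [X0 [X0 e] [X0 [X0 [X0 e] [X0 n [X0 e]]] [X0 n [X0 n [X0 e]]]]]
  [X0 [X0 [X0 e] [X0 e]] [X0 n [X0 [X0 e] [X0 n [X0 n [X0 e]]]]]]
  [X0 [X0 [X0 e] [X0 e]] [X0 [X0 n [X0 e]] [X0 n [X0 n [X0 e]]]]]
  [X0 [X0 [X0 e] [X0 [X0 e] [X0 n [X0 e]]]] [X0 n [X0 n [X0 e]]]]
  [X0 [X0 [X0 [X0 e] [X0 e]] [X0 n [X0 e]]] [X0 n [X0 n [X0 e]]]]

7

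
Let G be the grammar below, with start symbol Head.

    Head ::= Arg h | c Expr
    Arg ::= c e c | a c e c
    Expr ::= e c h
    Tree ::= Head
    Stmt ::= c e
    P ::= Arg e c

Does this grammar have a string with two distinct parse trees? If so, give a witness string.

Ambiguous

Witness: c e c h

Derivation 1: Head ⇒ Arg h ⇒ c e c h
Derivation 2: Head ⇒ c Expr ⇒ c e c h

Two distinct leftmost derivations for the same string.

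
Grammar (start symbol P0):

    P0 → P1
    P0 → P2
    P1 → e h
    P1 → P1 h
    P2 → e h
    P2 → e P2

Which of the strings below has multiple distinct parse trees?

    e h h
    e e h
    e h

e h h: 1 tree
e e h: 1 tree
e h: 2 trees

e h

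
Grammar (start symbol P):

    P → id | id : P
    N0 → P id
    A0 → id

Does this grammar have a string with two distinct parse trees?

Unambiguous

Only P is reachable from P; ignoring the rest: The reachable grammar is A → atom sep A | atom. Each atom is followed by either the separator (recurse) or end-of-string (stop) — no choice point.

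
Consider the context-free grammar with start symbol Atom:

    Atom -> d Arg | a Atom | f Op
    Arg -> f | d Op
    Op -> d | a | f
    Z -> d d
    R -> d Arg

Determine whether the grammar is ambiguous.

(Z, R are unreachable from Atom, so their rules don't affect L(Atom).) Restricted to the reachable nonterminals, every rule has the form A → t or A → t B, and no two rules for the same A share a first terminal. The grammar encodes a DFA — one run per string.

Unambiguous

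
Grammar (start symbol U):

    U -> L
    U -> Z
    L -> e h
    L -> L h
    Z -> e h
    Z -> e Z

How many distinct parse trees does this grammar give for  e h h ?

1

Parse trees for e h h:
  [U [L [L e h] h]]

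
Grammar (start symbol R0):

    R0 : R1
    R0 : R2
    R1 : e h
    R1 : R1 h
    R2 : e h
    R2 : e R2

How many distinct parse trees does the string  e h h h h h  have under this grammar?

1

Parse trees for e h h h h h:
  [R0 [R1 [R1 [R1 [R1 [R1 e h] h] h] h] h]]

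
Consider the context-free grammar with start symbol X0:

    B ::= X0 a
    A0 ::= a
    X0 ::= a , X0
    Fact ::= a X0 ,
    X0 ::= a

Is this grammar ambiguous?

Only X0 is reachable from X0; ignoring the rest: Right-recursive list with a separator: after each atom, whether the separator follows determines the rule. One parse per string.

Unambiguous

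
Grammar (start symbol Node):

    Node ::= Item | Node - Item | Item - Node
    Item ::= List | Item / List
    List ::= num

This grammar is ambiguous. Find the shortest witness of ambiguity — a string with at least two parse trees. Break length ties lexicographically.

length 1: no string has ≥2 trees
length 3: num - num has 2 parse trees

Two derivations of num - num:
  Node ⇒ Node - Item ⇒ Item - Item ⇒ List - Item ⇒ num - Item ⇒ num - List ⇒ num - num
  Node ⇒ Item - Node ⇒ List - Node ⇒ num - Node ⇒ num - Item ⇒ num - List ⇒ num - num

num - num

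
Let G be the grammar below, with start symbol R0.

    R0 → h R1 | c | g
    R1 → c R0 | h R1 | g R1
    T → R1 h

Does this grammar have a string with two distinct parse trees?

Unambiguous

(T is unreachable from R0, so its rules don't affect L(R0).) Each reachable nonterminal has at most one production per leading terminal, and all productions are right-linear; the derivation is determined token-by-token.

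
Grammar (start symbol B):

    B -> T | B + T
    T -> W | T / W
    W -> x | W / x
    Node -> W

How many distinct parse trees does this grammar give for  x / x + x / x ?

4

Parse trees for x / x + x / x:
  [B [B [T [W [W x] / x]]] + [T [W [W x] / x]]]
  [B [B [T [W [W x] / x]]] + [T [T [W x]] / [W x]]]
  [B [B [T [T [W x]] / [W x]]] + [T [W [W x] / x]]]
  [B [B [T [T [W x]] / [W x]]] + [T [T [W x]] / [W x]]]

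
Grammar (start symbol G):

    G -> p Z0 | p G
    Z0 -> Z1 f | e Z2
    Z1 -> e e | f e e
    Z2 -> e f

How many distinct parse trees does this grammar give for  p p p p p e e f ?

2

Parse trees for p p p p p e e f:
  [G p [G p [G p [G p [G p [Z0 [Z1 e e] f]]]]]]
  [G p [G p [G p [G p [G p [Z0 e [Z2 e f]]]]]]]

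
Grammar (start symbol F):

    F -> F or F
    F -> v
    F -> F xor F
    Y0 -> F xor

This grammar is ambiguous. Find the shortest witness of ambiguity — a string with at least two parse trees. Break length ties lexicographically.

v or v or v

length 1: no string has ≥2 trees
length 3: no string has ≥2 trees
length 5: v or v or v has 2 parse trees

Two derivations of v or v or v:
  F ⇒ F or F ⇒ F or F or F ⇒ v or F or F ⇒ v or v or F ⇒ v or v or v
  F ⇒ F or F ⇒ v or F ⇒ v or F or F ⇒ v or v or F ⇒ v or v or v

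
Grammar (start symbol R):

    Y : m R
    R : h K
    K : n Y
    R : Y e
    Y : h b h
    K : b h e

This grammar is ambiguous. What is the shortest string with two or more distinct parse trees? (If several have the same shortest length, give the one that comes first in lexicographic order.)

length 4: h b h e has 2 parse trees

Two derivations of h b h e:
  R ⇒ h K ⇒ h b h e
  R ⇒ Y e ⇒ h b h e

h b h e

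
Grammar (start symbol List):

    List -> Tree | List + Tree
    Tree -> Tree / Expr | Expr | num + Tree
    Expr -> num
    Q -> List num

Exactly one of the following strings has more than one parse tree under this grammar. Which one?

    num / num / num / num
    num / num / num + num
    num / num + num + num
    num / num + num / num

num / num / num / num: 1 tree
num / num / num + num: 1 tree
num / num + num + num: 2 trees
num / num + num / num: 1 tree

num / num + num + num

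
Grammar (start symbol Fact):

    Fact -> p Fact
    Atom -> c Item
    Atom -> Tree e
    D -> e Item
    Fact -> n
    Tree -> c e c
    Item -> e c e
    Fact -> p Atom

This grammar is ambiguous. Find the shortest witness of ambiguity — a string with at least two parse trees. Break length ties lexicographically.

p c e c e

length 1: no string has ≥2 trees
length 2: no string has ≥2 trees
length 3: no string has ≥2 trees
length 4: no string has ≥2 trees
length 5: p c e c e has 2 parse trees

Two derivations of p c e c e:
  Fact ⇒ p Atom ⇒ p c Item ⇒ p c e c e
  Fact ⇒ p Atom ⇒ p Tree e ⇒ p c e c e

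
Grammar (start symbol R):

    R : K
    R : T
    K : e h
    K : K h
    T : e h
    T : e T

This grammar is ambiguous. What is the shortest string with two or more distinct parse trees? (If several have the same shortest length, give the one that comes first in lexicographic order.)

e h

length 2: e h has 2 parse trees

Two derivations of e h:
  R ⇒ K ⇒ e h
  R ⇒ T ⇒ e h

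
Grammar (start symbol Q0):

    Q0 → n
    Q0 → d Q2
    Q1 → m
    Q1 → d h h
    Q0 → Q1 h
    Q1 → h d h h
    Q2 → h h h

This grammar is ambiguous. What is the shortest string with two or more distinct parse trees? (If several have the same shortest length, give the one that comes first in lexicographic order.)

length 1: no string has ≥2 trees
length 2: no string has ≥2 trees
length 4: d h h h has 2 parse trees

Two derivations of d h h h:
  Q0 ⇒ d Q2 ⇒ d h h h
  Q0 ⇒ Q1 h ⇒ d h h h

d h h h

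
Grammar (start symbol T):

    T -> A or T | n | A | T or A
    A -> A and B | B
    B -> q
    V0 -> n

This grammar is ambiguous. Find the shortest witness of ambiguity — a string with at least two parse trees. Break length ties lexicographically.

length 1: no string has ≥2 trees
length 3: q or q has 2 parse trees

Two derivations of q or q:
  T ⇒ A or T ⇒ B or T ⇒ q or T ⇒ q or A ⇒ q or B ⇒ q or q
  T ⇒ T or A ⇒ A or A ⇒ B or A ⇒ q or A ⇒ q or B ⇒ q or q

q or q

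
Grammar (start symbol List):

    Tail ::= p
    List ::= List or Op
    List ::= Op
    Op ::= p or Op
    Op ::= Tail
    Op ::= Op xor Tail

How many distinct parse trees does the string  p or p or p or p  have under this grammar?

Parse trees for p or p or p or p:
  [List [List [Op [Tail p]]] or [Op p or [Op p or [Op [Tail p]]]]]
  [List [List [List [Op [Tail p]]] or [Op [Tail p]]] or [Op p or [Op [Tail p]]]]
  [List [List [Op p or [Op [Tail p]]]] or [Op p or [Op [Tail p]]]]
  [List [List [List [Op [Tail p]]] or [Op p or [Op [Tail p]]]] or [Op [Tail p]]]
  [List [List [List [List [Op [Tail p]]] or [Op [Tail p]]] or [Op [Tail p]]] or [Op [Tail p]]]
  [List [List [List [Op p or [Op [Tail p]]]] or [Op [Tail p]]] or [Op [Tail p]]]
  [List [List [Op p or [Op p or [Op [Tail p]]]]] or [Op [Tail p]]]
  [List [Op p or [Op p or [Op p or [Op [Tail p]]]]]]

8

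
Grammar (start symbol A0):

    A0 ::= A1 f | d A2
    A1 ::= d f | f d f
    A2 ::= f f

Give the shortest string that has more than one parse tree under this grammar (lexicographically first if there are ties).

length 3: d f f has 2 parse trees

Two derivations of d f f:
  A0 ⇒ A1 f ⇒ d f f
  A0 ⇒ d A2 ⇒ d f f

d f f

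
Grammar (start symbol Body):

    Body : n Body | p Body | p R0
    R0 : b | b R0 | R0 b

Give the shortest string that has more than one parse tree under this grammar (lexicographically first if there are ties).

length 2: no string has ≥2 trees
length 3: p b b has 2 parse trees

Two derivations of p b b:
  Body ⇒ p R0 ⇒ p b R0 ⇒ p b b
  Body ⇒ p R0 ⇒ p R0 b ⇒ p b b

p b b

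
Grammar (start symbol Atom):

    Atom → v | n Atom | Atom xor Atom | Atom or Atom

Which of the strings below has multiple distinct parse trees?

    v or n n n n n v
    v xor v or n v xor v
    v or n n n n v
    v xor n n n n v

v xor v or n v xor v

v or n n n n n v: 1 tree
v xor v or n v xor v: 7 trees
v or n n n n v: 1 tree
v xor n n n n v: 1 tree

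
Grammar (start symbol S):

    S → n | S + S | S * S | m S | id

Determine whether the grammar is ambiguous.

Witness: m id * id

Derivation 1: S ⇒ S * S ⇒ m S * S ⇒ m id * S ⇒ m id * id
Derivation 2: S ⇒ m S ⇒ m S * S ⇒ m id * S ⇒ m id * id

Two distinct leftmost derivations for the same string.

Ambiguous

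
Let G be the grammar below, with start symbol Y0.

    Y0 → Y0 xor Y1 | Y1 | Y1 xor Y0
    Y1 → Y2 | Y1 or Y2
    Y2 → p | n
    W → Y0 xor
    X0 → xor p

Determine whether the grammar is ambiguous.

Ambiguous

Witness: n xor n

Derivation 1: Y0 ⇒ Y0 xor Y1 ⇒ Y1 xor Y1 ⇒ Y2 xor Y1 ⇒ n xor Y1 ⇒ n xor Y2 ⇒ n xor n
Derivation 2: Y0 ⇒ Y1 xor Y0 ⇒ Y2 xor Y0 ⇒ n xor Y0 ⇒ n xor Y1 ⇒ n xor Y2 ⇒ n xor n

Two distinct leftmost derivations for the same string.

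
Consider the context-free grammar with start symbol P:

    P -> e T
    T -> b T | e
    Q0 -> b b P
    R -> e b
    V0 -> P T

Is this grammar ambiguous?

Unambiguous

(Q0, R, V0 are unreachable from P, so their rules don't affect L(P).) Restricted to the reachable nonterminals, every rule has the form A → t or A → t B, and no two rules for the same A share a first terminal. The grammar encodes a DFA — one run per string.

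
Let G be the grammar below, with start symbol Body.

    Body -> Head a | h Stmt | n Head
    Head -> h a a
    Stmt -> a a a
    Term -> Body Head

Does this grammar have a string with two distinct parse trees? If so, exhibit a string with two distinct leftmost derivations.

Ambiguous

Witness: h a a a

Derivation 1: Body ⇒ Head a ⇒ h a a a
Derivation 2: Body ⇒ h Stmt ⇒ h a a a

Two distinct leftmost derivations for the same string.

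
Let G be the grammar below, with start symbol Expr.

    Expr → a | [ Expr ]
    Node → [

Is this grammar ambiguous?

Unambiguous

Only Expr is reachable from Expr; ignoring the rest: Each string is a nest of matched brackets around a single atom. An opening bracket forces the recursive rule; an atom forces the base rule.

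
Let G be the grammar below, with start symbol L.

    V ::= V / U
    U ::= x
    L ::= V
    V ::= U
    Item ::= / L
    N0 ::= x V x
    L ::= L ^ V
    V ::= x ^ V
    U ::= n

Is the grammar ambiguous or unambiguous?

Witness: x ^ n

Derivation 1: L ⇒ V ⇒ x ^ V ⇒ x ^ U ⇒ x ^ n
Derivation 2: L ⇒ L ^ V ⇒ V ^ V ⇒ U ^ V ⇒ x ^ V ⇒ x ^ U ⇒ x ^ n

Two distinct leftmost derivations for the same string.

Ambiguous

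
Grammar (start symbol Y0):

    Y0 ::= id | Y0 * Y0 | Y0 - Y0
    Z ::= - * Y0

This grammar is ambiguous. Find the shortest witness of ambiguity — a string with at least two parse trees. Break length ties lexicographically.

length 1: no string has ≥2 trees
length 3: no string has ≥2 trees
length 5: id * id * id has 2 parse trees

Two derivations of id * id * id:
  Y0 ⇒ Y0 * Y0 ⇒ id * Y0 ⇒ id * Y0 * Y0 ⇒ id * id * Y0 ⇒ id * id * id
  Y0 ⇒ Y0 * Y0 ⇒ Y0 * Y0 * Y0 ⇒ id * Y0 * Y0 ⇒ id * id * Y0 ⇒ id * id * id

id * id * id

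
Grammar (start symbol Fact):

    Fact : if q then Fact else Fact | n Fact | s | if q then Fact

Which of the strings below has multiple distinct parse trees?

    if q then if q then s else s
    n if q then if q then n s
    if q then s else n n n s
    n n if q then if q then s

if q then if q then s else s

if q then if q then s else s: 2 trees
n if q then if q then n s: 1 tree
if q then s else n n n s: 1 tree
n n if q then if q then s: 1 tree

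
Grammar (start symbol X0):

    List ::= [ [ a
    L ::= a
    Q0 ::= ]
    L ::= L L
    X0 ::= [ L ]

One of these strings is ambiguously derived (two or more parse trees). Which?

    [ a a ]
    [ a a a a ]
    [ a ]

[ a a a a ]

[ a a ]: 1 tree
[ a a a a ]: 5 trees
[ a ]: 1 tree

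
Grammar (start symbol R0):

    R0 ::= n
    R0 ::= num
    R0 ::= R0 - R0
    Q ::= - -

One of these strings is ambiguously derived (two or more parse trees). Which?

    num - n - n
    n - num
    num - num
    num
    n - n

num - n - n

num - n - n: 2 trees
n - num: 1 tree
num - num: 1 tree
num: 1 tree
n - n: 1 tree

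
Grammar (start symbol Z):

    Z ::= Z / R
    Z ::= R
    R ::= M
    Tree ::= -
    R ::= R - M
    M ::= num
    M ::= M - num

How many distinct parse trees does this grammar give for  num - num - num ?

Parse trees for num - num - num:
  [Z [R [M [M [M num] - num] - num]]]
  [Z [R [R [M num]] - [M [M num] - num]]]
  [Z [R [R [M [M num] - num]] - [M num]]]
  [Z [R [R [R [M num]] - [M num]] - [M num]]]

4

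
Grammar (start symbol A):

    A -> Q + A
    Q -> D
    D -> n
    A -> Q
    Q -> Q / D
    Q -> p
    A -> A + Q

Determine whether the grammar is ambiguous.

Ambiguous

Witness: n + n

Derivation 1: A ⇒ Q + A ⇒ D + A ⇒ n + A ⇒ n + Q ⇒ n + D ⇒ n + n
Derivation 2: A ⇒ A + Q ⇒ Q + Q ⇒ D + Q ⇒ n + Q ⇒ n + D ⇒ n + n

Two distinct leftmost derivations for the same string.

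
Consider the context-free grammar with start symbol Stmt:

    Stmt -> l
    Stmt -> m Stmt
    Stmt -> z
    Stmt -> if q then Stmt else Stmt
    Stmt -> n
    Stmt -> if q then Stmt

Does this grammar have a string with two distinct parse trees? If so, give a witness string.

Ambiguous

Witness: if q then if q then l else l

Derivation 1: Stmt ⇒ if q then Stmt else Stmt ⇒ if q then if q then Stmt else Stmt ⇒ if q then if q then l else Stmt ⇒ if q then if q then l else l
Derivation 2: Stmt ⇒ if q then Stmt ⇒ if q then if q then Stmt else Stmt ⇒ if q then if q then l else Stmt ⇒ if q then if q then l else l

Two distinct leftmost derivations for the same string.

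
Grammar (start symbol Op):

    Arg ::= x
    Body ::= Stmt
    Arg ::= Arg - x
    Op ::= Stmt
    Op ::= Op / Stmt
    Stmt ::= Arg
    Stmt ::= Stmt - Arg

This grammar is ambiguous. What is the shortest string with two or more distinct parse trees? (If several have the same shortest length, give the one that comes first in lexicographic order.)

x - x

length 1: no string has ≥2 trees
length 3: x - x has 2 parse trees

Two derivations of x - x:
  Op ⇒ Stmt ⇒ Arg ⇒ Arg - x ⇒ x - x
  Op ⇒ Stmt ⇒ Stmt - Arg ⇒ Arg - Arg ⇒ x - Arg ⇒ x - x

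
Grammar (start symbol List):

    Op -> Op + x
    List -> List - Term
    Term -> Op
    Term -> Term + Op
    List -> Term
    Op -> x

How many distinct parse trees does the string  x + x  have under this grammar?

2

Parse trees for x + x:
  [List [Term [Op [Op x] + x]]]
  [List [Term [Term [Op x]] + [Op x]]]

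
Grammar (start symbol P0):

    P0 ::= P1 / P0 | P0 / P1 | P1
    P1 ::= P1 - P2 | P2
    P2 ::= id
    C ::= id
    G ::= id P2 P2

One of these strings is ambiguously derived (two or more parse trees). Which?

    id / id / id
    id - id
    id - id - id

id / id / id

id / id / id: 4 trees
id - id: 1 tree
id - id - id: 1 tree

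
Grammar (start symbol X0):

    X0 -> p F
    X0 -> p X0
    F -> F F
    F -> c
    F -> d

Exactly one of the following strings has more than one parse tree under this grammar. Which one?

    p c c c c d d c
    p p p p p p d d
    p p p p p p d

p c c c c d d c

p c c c c d d c: 132 trees
p p p p p p d d: 1 tree
p p p p p p d: 1 tree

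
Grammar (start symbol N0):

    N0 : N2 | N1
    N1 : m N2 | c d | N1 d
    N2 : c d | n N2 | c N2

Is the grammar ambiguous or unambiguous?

Ambiguous

Witness: c d

Derivation 1: N0 ⇒ N2 ⇒ c d
Derivation 2: N0 ⇒ N1 ⇒ c d

Two distinct leftmost derivations for the same string.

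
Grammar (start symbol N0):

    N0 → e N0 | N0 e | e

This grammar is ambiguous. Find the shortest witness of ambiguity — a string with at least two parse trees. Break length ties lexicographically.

length 1: no string has ≥2 trees
length 2: e e has 2 parse trees

Two derivations of e e:
  N0 ⇒ e N0 ⇒ e e
  N0 ⇒ N0 e ⇒ e e

e e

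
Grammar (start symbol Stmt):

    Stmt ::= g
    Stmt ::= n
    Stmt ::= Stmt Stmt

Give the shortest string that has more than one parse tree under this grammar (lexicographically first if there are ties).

g g g

length 1: no string has ≥2 trees
length 2: no string has ≥2 trees
length 3: g g g has 2 parse trees

Two derivations of g g g:
  Stmt ⇒ Stmt Stmt ⇒ g Stmt ⇒ g Stmt Stmt ⇒ g g Stmt ⇒ g g g
  Stmt ⇒ Stmt Stmt ⇒ Stmt Stmt Stmt ⇒ g Stmt Stmt ⇒ g g Stmt ⇒ g g g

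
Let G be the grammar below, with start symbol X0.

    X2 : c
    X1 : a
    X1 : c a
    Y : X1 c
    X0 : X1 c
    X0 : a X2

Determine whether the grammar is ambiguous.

Ambiguous

Witness: a c

Derivation 1: X0 ⇒ X1 c ⇒ a c
Derivation 2: X0 ⇒ a X2 ⇒ a c

Two distinct leftmost derivations for the same string.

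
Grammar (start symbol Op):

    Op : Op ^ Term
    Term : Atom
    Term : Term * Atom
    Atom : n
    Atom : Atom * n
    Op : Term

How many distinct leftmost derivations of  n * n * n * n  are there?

Parse trees for n * n * n * n:
  [Op [Term [Atom [Atom [Atom [Atom n] * n] * n] * n]]]
  [Op [Term [Term [Atom n]] * [Atom [Atom [Atom n] * n] * n]]]
  [Op [Term [Term [Atom [Atom n] * n]] * [Atom [Atom n] * n]]]
  [Op [Term [Term [Term [Atom n]] * [Atom n]] * [Atom [Atom n] * n]]]
  [Op [Term [Term [Atom [Atom [Atom n] * n] * n]] * [Atom n]]]
  [Op [Term [Term [Term [Atom n]] * [Atom [Atom n] * n]] * [Atom n]]]
  [Op [Term [Term [Term [Atom [Atom n] * n]] * [Atom n]] * [Atom n]]]
  [Op [Term [Term [Term [Term [Atom n]] * [Atom n]] * [Atom n]] * [Atom n]]]

8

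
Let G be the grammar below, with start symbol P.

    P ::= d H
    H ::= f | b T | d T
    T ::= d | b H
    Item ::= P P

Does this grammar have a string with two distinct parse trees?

Unambiguous

(Item is unreachable from P, so its rules don't affect L(P).) The reachable rules are right-linear with at most one rule per (nonterminal, next-terminal) pair. Each input token forces the next rule, so parsing is deterministic.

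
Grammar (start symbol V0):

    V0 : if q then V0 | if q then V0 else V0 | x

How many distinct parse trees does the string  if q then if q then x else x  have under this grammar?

2

Parse trees for if q then if q then x else x:
  [V0 if q then [V0 if q then [V0 x] else [V0 x]]]
  [V0 if q then [V0 if q then [V0 x]] else [V0 x]]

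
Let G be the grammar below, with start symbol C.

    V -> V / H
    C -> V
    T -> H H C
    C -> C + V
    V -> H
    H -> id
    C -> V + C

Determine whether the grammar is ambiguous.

Witness: id + id

Derivation 1: C ⇒ C + V ⇒ V + V ⇒ H + V ⇒ id + V ⇒ id + H ⇒ id + id
Derivation 2: C ⇒ V + C ⇒ H + C ⇒ id + C ⇒ id + V ⇒ id + H ⇒ id + id

Two distinct leftmost derivations for the same string.

Ambiguous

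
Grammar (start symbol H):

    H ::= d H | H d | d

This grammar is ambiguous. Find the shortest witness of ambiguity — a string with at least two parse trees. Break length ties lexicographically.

d d

length 1: no string has ≥2 trees
length 2: d d has 2 parse trees

Two derivations of d d:
  H ⇒ d H ⇒ d d
  H ⇒ H d ⇒ d d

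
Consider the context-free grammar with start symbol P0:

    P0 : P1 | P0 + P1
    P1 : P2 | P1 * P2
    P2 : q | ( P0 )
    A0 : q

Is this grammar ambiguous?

(A0 is unreachable from P0, so its rules don't affect L(P0).) This is a standard precedence ladder (P0 over P1 over P2), with each level left-recursive on its own operator ('+' at P0, '*' at P1). That structure is LR(1), hence unambiguous.

Unambiguous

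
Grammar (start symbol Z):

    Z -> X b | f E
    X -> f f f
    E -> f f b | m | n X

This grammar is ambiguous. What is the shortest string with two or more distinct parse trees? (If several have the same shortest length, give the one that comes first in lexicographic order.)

length 2: no string has ≥2 trees
length 4: f f f b has 2 parse trees

Two derivations of f f f b:
  Z ⇒ X b ⇒ f f f b
  Z ⇒ f E ⇒ f f f b

f f f b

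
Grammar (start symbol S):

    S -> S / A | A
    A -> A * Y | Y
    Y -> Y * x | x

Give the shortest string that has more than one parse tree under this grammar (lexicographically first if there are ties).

length 1: no string has ≥2 trees
length 3: x * x has 2 parse trees

Two derivations of x * x:
  S ⇒ A ⇒ A * Y ⇒ Y * Y ⇒ x * Y ⇒ x * x
  S ⇒ A ⇒ Y ⇒ Y * x ⇒ x * x

x * x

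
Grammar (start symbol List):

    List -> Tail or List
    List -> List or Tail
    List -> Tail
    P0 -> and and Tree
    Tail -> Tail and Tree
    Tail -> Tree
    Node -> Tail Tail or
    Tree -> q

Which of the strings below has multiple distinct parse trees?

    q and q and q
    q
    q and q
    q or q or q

q and q and q: 1 tree
q: 1 tree
q and q: 1 tree
q or q or q: 4 trees

q or q or q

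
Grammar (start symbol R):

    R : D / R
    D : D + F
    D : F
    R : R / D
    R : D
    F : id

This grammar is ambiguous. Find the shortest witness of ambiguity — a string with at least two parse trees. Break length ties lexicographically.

id / id

length 1: no string has ≥2 trees
length 3: id / id has 2 parse trees

Two derivations of id / id:
  R ⇒ D / R ⇒ F / R ⇒ id / R ⇒ id / D ⇒ id / F ⇒ id / id
  R ⇒ R / D ⇒ D / D ⇒ F / D ⇒ id / D ⇒ id / F ⇒ id / id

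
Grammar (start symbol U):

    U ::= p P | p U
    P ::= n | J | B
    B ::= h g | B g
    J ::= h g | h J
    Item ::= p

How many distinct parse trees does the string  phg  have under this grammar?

2

Parse trees for phg:
  [U p [P [J h g]]]
  [U p [P [B h g]]]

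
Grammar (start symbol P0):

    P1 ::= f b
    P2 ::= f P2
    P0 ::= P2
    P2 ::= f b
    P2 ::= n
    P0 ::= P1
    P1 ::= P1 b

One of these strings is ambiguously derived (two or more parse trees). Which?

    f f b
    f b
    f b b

f b

f f b: 1 tree
f b: 2 trees
f b b: 1 tree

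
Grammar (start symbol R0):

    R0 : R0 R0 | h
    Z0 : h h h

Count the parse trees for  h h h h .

Parse trees for h h h h:
  [R0 [R0 h] [R0 [R0 h] [R0 [R0 h] [R0 h]]]]
  [R0 [R0 h] [R0 [R0 [R0 h] [R0 h]] [R0 h]]]
  [R0 [R0 [R0 h] [R0 h]] [R0 [R0 h] [R0 h]]]
  [R0 [R0 [R0 h] [R0 [R0 h] [R0 h]]] [R0 h]]
  [R0 [R0 [R0 [R0 h] [R0 h]] [R0 h]] [R0 h]]

5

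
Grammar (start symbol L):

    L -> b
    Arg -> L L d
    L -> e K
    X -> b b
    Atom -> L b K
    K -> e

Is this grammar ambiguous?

(X, Arg, Atom are unreachable from L, so their rules don't affect L(L).) Each reachable nonterminal has at most one production per leading terminal, and all productions are right-linear; the derivation is determined token-by-token.

Unambiguous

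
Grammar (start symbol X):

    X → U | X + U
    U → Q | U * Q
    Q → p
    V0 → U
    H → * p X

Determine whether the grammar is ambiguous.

Only X, U, Q are reachable from X; ignoring the rest: This is a standard precedence ladder (X over U over Q), with each level left-recursive on its own operator ('+' at X, '*' at U). That structure is LR(1), hence unambiguous.

Unambiguous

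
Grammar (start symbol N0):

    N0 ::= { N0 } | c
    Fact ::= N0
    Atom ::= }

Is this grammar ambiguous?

(Fact, Atom are unreachable from N0, so their rules don't affect L(N0).) Each string is a nest of matched brackets around a single atom. An opening bracket forces the recursive rule; an atom forces the base rule.

Unambiguous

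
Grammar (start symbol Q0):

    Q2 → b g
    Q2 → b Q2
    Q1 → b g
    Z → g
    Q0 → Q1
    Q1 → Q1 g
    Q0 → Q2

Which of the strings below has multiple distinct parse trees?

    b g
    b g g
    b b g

b g: 2 trees
b g g: 1 tree
b b g: 1 tree

b g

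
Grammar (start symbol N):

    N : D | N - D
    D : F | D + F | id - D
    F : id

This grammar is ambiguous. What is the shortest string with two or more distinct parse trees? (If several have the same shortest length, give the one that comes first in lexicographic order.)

id - id

length 1: no string has ≥2 trees
length 3: id - id has 2 parse trees

Two derivations of id - id:
  N ⇒ D ⇒ id - D ⇒ id - F ⇒ id - id
  N ⇒ N - D ⇒ D - D ⇒ F - D ⇒ id - D ⇒ id - F ⇒ id - id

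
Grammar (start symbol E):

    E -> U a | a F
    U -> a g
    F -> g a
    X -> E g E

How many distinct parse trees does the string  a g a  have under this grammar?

Parse trees for a g a:
  [E [U a g] a]
  [E a [F g a]]

2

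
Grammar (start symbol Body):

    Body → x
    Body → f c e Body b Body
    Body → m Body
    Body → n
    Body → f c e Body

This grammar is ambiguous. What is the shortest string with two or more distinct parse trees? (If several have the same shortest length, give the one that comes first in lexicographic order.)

f c e f c e n b n

length 1: no string has ≥2 trees
length 2: no string has ≥2 trees
length 3: no string has ≥2 trees
length 4: no string has ≥2 trees
length 5: no string has ≥2 trees
length 6: no string has ≥2 trees
length 7: no string has ≥2 trees
length 8: no string has ≥2 trees
length 9: f c e f c e n b n has 2 parse trees

Two derivations of f c e f c e n b n:
  Body ⇒ f c e Body b Body ⇒ f c e f c e Body b Body ⇒ f c e f c e n b Body ⇒ f c e f c e n b n
  Body ⇒ f c e Body ⇒ f c e f c e Body b Body ⇒ f c e f c e n b Body ⇒ f c e f c e n b n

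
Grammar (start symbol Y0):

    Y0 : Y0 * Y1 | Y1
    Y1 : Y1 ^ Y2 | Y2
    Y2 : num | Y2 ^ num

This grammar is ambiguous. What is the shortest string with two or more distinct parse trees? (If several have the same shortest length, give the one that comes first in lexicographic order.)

num ^ num

length 1: no string has ≥2 trees
length 3: num ^ num has 2 parse trees

Two derivations of num ^ num:
  Y0 ⇒ Y1 ⇒ Y1 ^ Y2 ⇒ Y2 ^ Y2 ⇒ num ^ Y2 ⇒ num ^ num
  Y0 ⇒ Y1 ⇒ Y2 ⇒ Y2 ^ num ⇒ num ^ num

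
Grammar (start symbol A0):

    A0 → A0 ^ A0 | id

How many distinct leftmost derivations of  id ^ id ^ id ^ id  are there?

Parse trees for id ^ id ^ id ^ id:
  [A0 [A0 id] ^ [A0 [A0 id] ^ [A0 [A0 id] ^ [A0 id]]]]
  [A0 [A0 id] ^ [A0 [A0 [A0 id] ^ [A0 id]] ^ [A0 id]]]
  [A0 [A0 [A0 id] ^ [A0 id]] ^ [A0 [A0 id] ^ [A0 id]]]
  [A0 [A0 [A0 id] ^ [A0 [A0 id] ^ [A0 id]]] ^ [A0 id]]
  [A0 [A0 [A0 [A0 id] ^ [A0 id]] ^ [A0 id]] ^ [A0 id]]

5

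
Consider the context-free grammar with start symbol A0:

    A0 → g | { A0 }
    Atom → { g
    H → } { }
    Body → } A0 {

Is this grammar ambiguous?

(Atom, H, Body are unreachable from A0, so their rules don't affect L(A0).) Each string is a nest of matched brackets around a single atom. An opening bracket forces the recursive rule; an atom forces the base rule.

Unambiguous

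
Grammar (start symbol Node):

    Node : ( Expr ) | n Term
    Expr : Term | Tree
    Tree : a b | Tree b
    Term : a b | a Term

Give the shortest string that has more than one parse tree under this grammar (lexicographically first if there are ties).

( a b )

length 3: no string has ≥2 trees
length 4: ( a b ) has 2 parse trees

Two derivations of ( a b ):
  Node ⇒ ( Expr ) ⇒ ( Term ) ⇒ ( a b )
  Node ⇒ ( Expr ) ⇒ ( Tree ) ⇒ ( a b )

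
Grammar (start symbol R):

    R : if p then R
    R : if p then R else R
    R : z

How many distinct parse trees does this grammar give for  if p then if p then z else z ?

2

Parse trees for if p then if p then z else z:
  [R if p then [R if p then [R z] else [R z]]]
  [R if p then [R if p then [R z]] else [R z]]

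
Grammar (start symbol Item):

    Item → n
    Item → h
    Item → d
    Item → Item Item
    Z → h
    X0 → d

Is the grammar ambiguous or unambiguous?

Ambiguous

Witness: d d d

Derivation 1: Item ⇒ Item Item ⇒ d Item ⇒ d Item Item ⇒ d d Item ⇒ d d d
Derivation 2: Item ⇒ Item Item ⇒ Item Item Item ⇒ d Item Item ⇒ d d Item ⇒ d d d

Two distinct leftmost derivations for the same string.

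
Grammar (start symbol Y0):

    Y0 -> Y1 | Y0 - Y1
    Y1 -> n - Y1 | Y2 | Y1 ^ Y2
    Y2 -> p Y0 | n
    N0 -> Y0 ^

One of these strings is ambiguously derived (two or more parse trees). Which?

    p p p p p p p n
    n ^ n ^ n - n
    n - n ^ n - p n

p p p p p p p n: 1 tree
n ^ n ^ n - n: 1 tree
n - n ^ n - p n: 3 trees

n - n ^ n - p n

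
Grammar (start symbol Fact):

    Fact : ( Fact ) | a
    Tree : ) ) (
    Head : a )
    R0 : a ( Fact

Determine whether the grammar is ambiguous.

Unambiguous

(Tree, Head, R0 are unreachable from Fact, so their rules don't affect L(Fact).) L(Fact) is { openⁿ atom closeⁿ : n ≥ 0 }. The bracket depth fixes n, and the derivation is forced at every step.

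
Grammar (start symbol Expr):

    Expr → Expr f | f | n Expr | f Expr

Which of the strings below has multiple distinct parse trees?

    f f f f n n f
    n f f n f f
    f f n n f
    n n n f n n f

n f f n f f

f f f f n n f: 1 tree
n f f n f f: 6 trees
f f n n f: 1 tree
n n n f n n f: 1 tree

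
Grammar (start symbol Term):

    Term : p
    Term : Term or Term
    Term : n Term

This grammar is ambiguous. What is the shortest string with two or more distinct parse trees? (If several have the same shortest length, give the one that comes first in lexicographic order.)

length 1: no string has ≥2 trees
length 2: no string has ≥2 trees
length 3: no string has ≥2 trees
length 4: n p or p has 2 parse trees

Two derivations of n p or p:
  Term ⇒ Term or Term ⇒ n Term or Term ⇒ n p or Term ⇒ n p or p
  Term ⇒ n Term ⇒ n Term or Term ⇒ n p or Term ⇒ n p or p

n p or p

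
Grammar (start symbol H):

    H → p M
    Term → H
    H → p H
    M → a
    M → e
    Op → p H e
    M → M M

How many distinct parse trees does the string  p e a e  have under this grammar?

2

Parse trees for p e a e:
  [H p [M [M e] [M [M a] [M e]]]]
  [H p [M [M [M e] [M a]] [M e]]]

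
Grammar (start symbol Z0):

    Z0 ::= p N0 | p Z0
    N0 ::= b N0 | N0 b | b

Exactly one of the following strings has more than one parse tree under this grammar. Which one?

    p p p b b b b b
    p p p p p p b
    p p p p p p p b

p p p b b b b b

p p p b b b b b: 16 trees
p p p p p p b: 1 tree
p p p p p p p b: 1 tree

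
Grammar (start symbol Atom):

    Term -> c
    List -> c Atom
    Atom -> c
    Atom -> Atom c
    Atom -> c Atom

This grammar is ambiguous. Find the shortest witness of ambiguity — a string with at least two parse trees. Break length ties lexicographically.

c c

length 1: no string has ≥2 trees
length 2: c c has 2 parse trees

Two derivations of c c:
  Atom ⇒ Atom c ⇒ c c
  Atom ⇒ c Atom ⇒ c c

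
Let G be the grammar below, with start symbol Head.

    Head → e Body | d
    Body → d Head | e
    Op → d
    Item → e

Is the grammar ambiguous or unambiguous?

Unambiguous

Only Head, Body are reachable from Head; ignoring the rest: Each reachable nonterminal has at most one production per leading terminal, and all productions are right-linear; the derivation is determined token-by-token.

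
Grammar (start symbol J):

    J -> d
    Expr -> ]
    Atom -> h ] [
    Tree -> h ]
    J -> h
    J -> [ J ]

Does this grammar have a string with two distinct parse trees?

Only J is reachable from J; ignoring the rest: Each string is a nest of matched brackets around a single atom. An opening bracket forces the recursive rule; an atom forces the base rule.

Unambiguous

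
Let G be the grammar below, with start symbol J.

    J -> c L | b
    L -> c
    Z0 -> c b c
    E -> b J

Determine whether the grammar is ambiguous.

Only J, L are reachable from J; ignoring the rest: Restricted to the reachable nonterminals, every rule has the form A → t or A → t B, and no two rules for the same A share a first terminal. The grammar encodes a DFA — one run per string.

Unambiguous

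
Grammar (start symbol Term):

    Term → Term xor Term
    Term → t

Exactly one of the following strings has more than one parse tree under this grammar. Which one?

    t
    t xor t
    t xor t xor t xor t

t: 1 tree
t xor t: 1 tree
t xor t xor t xor t: 5 trees

t xor t xor t xor t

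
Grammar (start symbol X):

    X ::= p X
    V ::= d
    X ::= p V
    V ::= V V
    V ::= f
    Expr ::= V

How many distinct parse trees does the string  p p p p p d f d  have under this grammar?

Parse trees for p p p p p d f d:
  [X p [X p [X p [X p [X p [V [V d] [V [V f] [V d]]]]]]]]
  [X p [X p [X p [X p [X p [V [V [V d] [V f]] [V d]]]]]]]

2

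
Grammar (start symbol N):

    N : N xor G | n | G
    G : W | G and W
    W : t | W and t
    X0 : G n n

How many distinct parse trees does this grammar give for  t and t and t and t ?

Parse trees for t and t and t and t:
  [N [G [W [W [W [W t] and t] and t] and t]]]
  [N [G [G [W t]] and [W [W [W t] and t] and t]]]
  [N [G [G [W [W t] and t]] and [W [W t] and t]]]
  [N [G [G [G [W t]] and [W t]] and [W [W t] and t]]]
  [N [G [G [W [W [W t] and t] and t]] and [W t]]]
  [N [G [G [G [W t]] and [W [W t] and t]] and [W t]]]
  [N [G [G [G [W [W t] and t]] and [W t]] and [W t]]]
  [N [G [G [G [G [W t]] and [W t]] and [W t]] and [W t]]]

8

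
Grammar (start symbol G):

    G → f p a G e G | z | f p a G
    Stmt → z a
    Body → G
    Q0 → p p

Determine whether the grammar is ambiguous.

Witness: f p a f p a z e z

Derivation 1: G ⇒ f p a G e G ⇒ f p a f p a G e G ⇒ f p a f p a z e G ⇒ f p a f p a z e z
Derivation 2: G ⇒ f p a G ⇒ f p a f p a G e G ⇒ f p a f p a z e G ⇒ f p a f p a z e z

Two distinct leftmost derivations for the same string.

Ambiguous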